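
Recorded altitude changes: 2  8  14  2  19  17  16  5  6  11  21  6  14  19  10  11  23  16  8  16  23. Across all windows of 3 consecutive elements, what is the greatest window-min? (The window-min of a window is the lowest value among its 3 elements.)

Each size-3 window and its min:
(2, 8, 14) → min 2
(8, 14, 2) → min 2
(14, 2, 19) → min 2
(2, 19, 17) → min 2
(19, 17, 16) → min 16
(17, 16, 5) → min 5
(16, 5, 6) → min 5
(5, 6, 11) → min 5
(6, 11, 21) → min 6
(11, 21, 6) → min 6
(21, 6, 14) → min 6
(6, 14, 19) → min 6
(14, 19, 10) → min 10
(19, 10, 11) → min 10
(10, 11, 23) → min 10
(11, 23, 16) → min 11
(23, 16, 8) → min 8
(16, 8, 16) → min 8
(8, 16, 23) → min 8
Greatest of these is 16.

16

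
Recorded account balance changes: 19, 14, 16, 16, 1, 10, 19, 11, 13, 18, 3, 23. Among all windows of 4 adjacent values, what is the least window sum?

41

Each size-4 window and its sum:
19 14 16 16 → sum 65
14 16 16 1 → sum 47
16 16 1 10 → sum 43
16 1 10 19 → sum 46
1 10 19 11 → sum 41
10 19 11 13 → sum 53
19 11 13 18 → sum 61
11 13 18 3 → sum 45
13 18 3 23 → sum 57
Least of these is 41.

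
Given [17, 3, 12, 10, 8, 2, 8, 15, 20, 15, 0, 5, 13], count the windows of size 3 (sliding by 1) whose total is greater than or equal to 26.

17 3 12 → sum 32  ≥ 26 ✓
3 12 10 → sum 25
12 10 8 → sum 30  ≥ 26 ✓
10 8 2 → sum 20
8 2 8 → sum 18
2 8 15 → sum 25
8 15 20 → sum 43  ≥ 26 ✓
15 20 15 → sum 50  ≥ 26 ✓
20 15 0 → sum 35  ≥ 26 ✓
15 0 5 → sum 20
0 5 13 → sum 18
5 windows satisfy the condition.

5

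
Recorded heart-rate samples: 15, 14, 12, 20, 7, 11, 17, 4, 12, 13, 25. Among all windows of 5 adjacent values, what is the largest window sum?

71

(15, 14, 12, 20, 7) → sum 68
(14, 12, 20, 7, 11) → sum 64
(12, 20, 7, 11, 17) → sum 67
(20, 7, 11, 17, 4) → sum 59
(7, 11, 17, 4, 12) → sum 51
(11, 17, 4, 12, 13) → sum 57
(17, 4, 12, 13, 25) → sum 71
Largest of these is 71.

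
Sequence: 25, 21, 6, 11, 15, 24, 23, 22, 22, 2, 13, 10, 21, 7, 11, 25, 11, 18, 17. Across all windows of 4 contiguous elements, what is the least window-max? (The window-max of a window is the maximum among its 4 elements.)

21

[25, 21, 6, 11] → max 25
[21, 6, 11, 15] → max 21
[6, 11, 15, 24] → max 24
[11, 15, 24, 23] → max 24
[15, 24, 23, 22] → max 24
[24, 23, 22, 22] → max 24
[23, 22, 22, 2] → max 23
[22, 22, 2, 13] → max 22
[22, 2, 13, 10] → max 22
[2, 13, 10, 21] → max 21
[13, 10, 21, 7] → max 21
[10, 21, 7, 11] → max 21
[21, 7, 11, 25] → max 25
[7, 11, 25, 11] → max 25
[11, 25, 11, 18] → max 25
[25, 11, 18, 17] → max 25
Least of these is 21.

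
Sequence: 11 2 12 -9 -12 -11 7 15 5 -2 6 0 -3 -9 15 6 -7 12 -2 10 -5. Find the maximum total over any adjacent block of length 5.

31

11 2 12 -9 -12 → sum 4
2 12 -9 -12 -11 → sum -18
12 -9 -12 -11 7 → sum -13
-9 -12 -11 7 15 → sum -10
-12 -11 7 15 5 → sum 4
-11 7 15 5 -2 → sum 14
7 15 5 -2 6 → sum 31
15 5 -2 6 0 → sum 24
5 -2 6 0 -3 → sum 6
-2 6 0 -3 -9 → sum -8
6 0 -3 -9 15 → sum 9
0 -3 -9 15 6 → sum 9
-3 -9 15 6 -7 → sum 2
-9 15 6 -7 12 → sum 17
15 6 -7 12 -2 → sum 24
6 -7 12 -2 10 → sum 19
-7 12 -2 10 -5 → sum 8
Maximum of these is 31.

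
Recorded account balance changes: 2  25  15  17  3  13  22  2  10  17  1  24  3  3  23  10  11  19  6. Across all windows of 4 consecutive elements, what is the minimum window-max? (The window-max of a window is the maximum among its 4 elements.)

Each size-4 window and its max:
2 25 15 17 → max 25
25 15 17 3 → max 25
15 17 3 13 → max 17
17 3 13 22 → max 22
3 13 22 2 → max 22
13 22 2 10 → max 22
22 2 10 17 → max 22
2 10 17 1 → max 17
10 17 1 24 → max 24
17 1 24 3 → max 24
1 24 3 3 → max 24
24 3 3 23 → max 24
3 3 23 10 → max 23
3 23 10 11 → max 23
23 10 11 19 → max 23
10 11 19 6 → max 19
Minimum of these is 17.

17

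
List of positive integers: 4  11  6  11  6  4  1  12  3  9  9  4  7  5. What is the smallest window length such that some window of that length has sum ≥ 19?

3

Extend right; whenever the sum reaches 19, record the length and shrink from the left:
add 4: running sum 4 < 19
add 11: running sum 15 < 19
end 2: [4, 11, 6] sum 21, len 3
end 3: [11, 6, 11] sum 28, len 3
end 4: [6, 11, 6] sum 23, len 3
end 5: [11, 6, 4] sum 21, len 3
end 6: [11, 6, 4, 1] sum 22, len 4
end 7: [6, 4, 1, 12] sum 23, len 4
end 8: [4, 1, 12, 3] sum 20, len 4
end 9: [12, 3, 9] sum 24, len 3
end 10: [3, 9, 9] sum 21, len 3
end 11: [9, 9, 4] sum 22, len 3
end 12: [9, 4, 7] sum 20, len 3
end 13: [9, 4, 7, 5] sum 25, len 4
Shortest qualifying length: 3.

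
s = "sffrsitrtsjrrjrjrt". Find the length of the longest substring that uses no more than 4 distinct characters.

12

Extend right; when distinct count exceeds 4, shrink from the left:
[s] 1 distinct, len 1
[s, f] 2 distinct, len 2
[s, f, f] 2 distinct, len 3
[s, f, f, r] 3 distinct, len 4
[s, f, f, r, s] 3 distinct, len 5
[s, f, f, r, s, i] 4 distinct, len 6
[r, s, i, t] 4 distinct, len 4
[r, s, i, t, r] 4 distinct, len 5
[r, s, i, t, r, t] 4 distinct, len 6
[r, s, i, t, r, t, s] 4 distinct, len 7
[t, r, t, s, j] 4 distinct, len 5
[t, r, t, s, j, r] 4 distinct, len 6
[t, r, t, s, j, r, r] 4 distinct, len 7
[t, r, t, s, j, r, r, j] 4 distinct, len 8
[t, r, t, s, j, r, r, j, r] 4 distinct, len 9
[t, r, t, s, j, r, r, j, r, j] 4 distinct, len 10
[t, r, t, s, j, r, r, j, r, j, r] 4 distinct, len 11
[t, r, t, s, j, r, r, j, r, j, r, t] 4 distinct, len 12
Longest length with ≤4 distinct: 12.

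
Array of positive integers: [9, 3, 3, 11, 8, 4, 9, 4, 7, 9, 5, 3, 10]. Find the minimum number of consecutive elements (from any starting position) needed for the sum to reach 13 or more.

add 9: running sum 9 < 13
add 3: running sum 12 < 13
add 3: shortest ending here [9, 3, 3] sum 15, len 3
add 11: shortest ending here [3, 11] sum 14, len 2
add 8: shortest ending here [11, 8] sum 19, len 2
add 4: shortest ending here [11, 8, 4] sum 23, len 3
add 9: shortest ending here [4, 9] sum 13, len 2
add 4: shortest ending here [9, 4] sum 13, len 2
add 7: shortest ending here [9, 4, 7] sum 20, len 3
add 9: shortest ending here [7, 9] sum 16, len 2
add 5: shortest ending here [9, 5] sum 14, len 2
add 3: shortest ending here [9, 5, 3] sum 17, len 3
add 10: shortest ending here [3, 10] sum 13, len 2
Shortest qualifying length: 2.

2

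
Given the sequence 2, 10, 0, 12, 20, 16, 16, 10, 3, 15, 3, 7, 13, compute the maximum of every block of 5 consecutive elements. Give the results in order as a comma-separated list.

20, 20, 20, 20, 20, 16, 16, 15, 15

[2, 10, 0, 12, 20] → max 20
[10, 0, 12, 20, 16] → max 20
[0, 12, 20, 16, 16] → max 20
[12, 20, 16, 16, 10] → max 20
[20, 16, 16, 10, 3] → max 20
[16, 16, 10, 3, 15] → max 16
[16, 10, 3, 15, 3] → max 16
[10, 3, 15, 3, 7] → max 15
[3, 15, 3, 7, 13] → max 15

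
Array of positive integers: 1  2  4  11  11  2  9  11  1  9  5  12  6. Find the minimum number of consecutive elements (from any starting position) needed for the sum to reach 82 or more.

12

Extend right; whenever the sum reaches 82, record the length and shrink from the left:
add 1: running sum 1 < 82
add 2: running sum 3 < 82
add 4: running sum 7 < 82
add 11: running sum 18 < 82
add 11: running sum 29 < 82
add 2: running sum 31 < 82
add 9: running sum 40 < 82
add 11: running sum 51 < 82
add 1: running sum 52 < 82
add 9: running sum 61 < 82
add 5: running sum 66 < 82
add 12: running sum 78 < 82
add 6: shortest ending here [2, 4, 11, 11, 2, 9, 11, 1, 9, 5, 12, 6] sum 83, len 12
Shortest qualifying length: 12.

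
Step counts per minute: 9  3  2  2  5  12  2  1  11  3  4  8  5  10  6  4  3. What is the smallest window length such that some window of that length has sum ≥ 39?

6

add 9: running sum 9 < 39
add 3: running sum 12 < 39
add 2: running sum 14 < 39
add 2: running sum 16 < 39
add 5: running sum 21 < 39
add 12: running sum 33 < 39
add 2: running sum 35 < 39
add 1: running sum 36 < 39
add 11: shortest ending here [9, 3, 2, 2, 5, 12, 2, 1, 11] sum 47, len 9
add 3: shortest ending here [3, 2, 2, 5, 12, 2, 1, 11, 3] sum 41, len 9
add 4: shortest ending here [2, 5, 12, 2, 1, 11, 3, 4] sum 40, len 8
add 8: shortest ending here [12, 2, 1, 11, 3, 4, 8] sum 41, len 7
add 5: shortest ending here [12, 2, 1, 11, 3, 4, 8, 5] sum 46, len 8
add 10: shortest ending here [11, 3, 4, 8, 5, 10] sum 41, len 6
add 6: shortest ending here [11, 3, 4, 8, 5, 10, 6] sum 47, len 7
add 4: shortest ending here [3, 4, 8, 5, 10, 6, 4] sum 40, len 7
add 3: shortest ending here [4, 8, 5, 10, 6, 4, 3] sum 40, len 7
Shortest qualifying length: 6.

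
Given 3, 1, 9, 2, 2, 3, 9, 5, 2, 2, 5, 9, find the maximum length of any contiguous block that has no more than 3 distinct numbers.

Extend right; when distinct count exceeds 3, shrink from the left:
[3] 1 distinct, len 1
[3, 1] 2 distinct, len 2
[3, 1, 9] 3 distinct, len 3
[1, 9, 2] 3 distinct, len 3
[1, 9, 2, 2] 3 distinct, len 4
[9, 2, 2, 3] 3 distinct, len 4
[9, 2, 2, 3, 9] 3 distinct, len 5
[3, 9, 5] 3 distinct, len 3
[9, 5, 2] 3 distinct, len 3
[9, 5, 2, 2] 3 distinct, len 4
[9, 5, 2, 2, 5] 3 distinct, len 5
[9, 5, 2, 2, 5, 9] 3 distinct, len 6
Longest length with ≤3 distinct: 6.

6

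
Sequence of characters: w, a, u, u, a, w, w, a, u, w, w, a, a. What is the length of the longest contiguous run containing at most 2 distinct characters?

4

Extend right; when distinct count exceeds 2, shrink from the left:
[w] 1 distinct, len 1
[w, a] 2 distinct, len 2
[a, u] 2 distinct, len 2
[a, u, u] 2 distinct, len 3
[a, u, u, a] 2 distinct, len 4
[a, w] 2 distinct, len 2
[a, w, w] 2 distinct, len 3
[a, w, w, a] 2 distinct, len 4
[a, u] 2 distinct, len 2
[u, w] 2 distinct, len 2
[u, w, w] 2 distinct, len 3
[w, w, a] 2 distinct, len 3
[w, w, a, a] 2 distinct, len 4
Longest length with ≤2 distinct: 4.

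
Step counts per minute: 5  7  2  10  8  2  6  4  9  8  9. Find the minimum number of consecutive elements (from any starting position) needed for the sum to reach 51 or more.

add 5: running sum 5 < 51
add 7: running sum 12 < 51
add 2: running sum 14 < 51
add 10: running sum 24 < 51
add 8: running sum 32 < 51
add 2: running sum 34 < 51
add 6: running sum 40 < 51
add 4: running sum 44 < 51
add 9: shortest ending here [5, 7, 2, 10, 8, 2, 6, 4, 9] sum 53, len 9
add 8: shortest ending here [7, 2, 10, 8, 2, 6, 4, 9, 8] sum 56, len 9
add 9: shortest ending here [10, 8, 2, 6, 4, 9, 8, 9] sum 56, len 8
Shortest qualifying length: 8.

8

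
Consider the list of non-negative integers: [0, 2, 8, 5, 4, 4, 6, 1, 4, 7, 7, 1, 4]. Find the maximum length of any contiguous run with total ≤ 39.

9

add 0: [0] sum 0, len 1
add 2: [0, 2] sum 2, len 2
add 8: [0, 2, 8] sum 10, len 3
add 5: [0, 2, 8, 5] sum 15, len 4
add 4: [0, 2, 8, 5, 4] sum 19, len 5
add 4: [0, 2, 8, 5, 4, 4] sum 23, len 6
add 6: [0, 2, 8, 5, 4, 4, 6] sum 29, len 7
add 1: [0, 2, 8, 5, 4, 4, 6, 1] sum 30, len 8
add 4: [0, 2, 8, 5, 4, 4, 6, 1, 4] sum 34, len 9
add 7: [8, 5, 4, 4, 6, 1, 4, 7] sum 39, len 8
add 7: [5, 4, 4, 6, 1, 4, 7, 7] sum 38, len 8
add 1: [5, 4, 4, 6, 1, 4, 7, 7, 1] sum 39, len 9
add 4: [4, 4, 6, 1, 4, 7, 7, 1, 4] sum 38, len 9
Longest length seen: 9.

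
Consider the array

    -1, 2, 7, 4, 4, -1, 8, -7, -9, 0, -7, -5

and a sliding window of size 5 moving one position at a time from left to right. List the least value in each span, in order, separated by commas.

[-1, 2, 7, 4, 4] → min -1
[2, 7, 4, 4, -1] → min -1
[7, 4, 4, -1, 8] → min -1
[4, 4, -1, 8, -7] → min -7
[4, -1, 8, -7, -9] → min -9
[-1, 8, -7, -9, 0] → min -9
[8, -7, -9, 0, -7] → min -9
[-7, -9, 0, -7, -5] → min -9

-1, -1, -1, -7, -9, -9, -9, -9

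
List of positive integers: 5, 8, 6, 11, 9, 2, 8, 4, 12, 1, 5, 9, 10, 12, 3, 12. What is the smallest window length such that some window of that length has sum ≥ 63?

8

add 5: running sum 5 < 63
add 8: running sum 13 < 63
add 6: running sum 19 < 63
add 11: running sum 30 < 63
add 9: running sum 39 < 63
add 2: running sum 41 < 63
add 8: running sum 49 < 63
add 4: running sum 53 < 63
end 8: [5, 8, 6, 11, 9, 2, 8, 4, 12] sum 65, len 9
end 9: [5, 8, 6, 11, 9, 2, 8, 4, 12, 1] sum 66, len 10
end 10: [8, 6, 11, 9, 2, 8, 4, 12, 1, 5] sum 66, len 10
end 11: [6, 11, 9, 2, 8, 4, 12, 1, 5, 9] sum 67, len 10
end 12: [11, 9, 2, 8, 4, 12, 1, 5, 9, 10] sum 71, len 10
end 13: [2, 8, 4, 12, 1, 5, 9, 10, 12] sum 63, len 9
end 14: [8, 4, 12, 1, 5, 9, 10, 12, 3] sum 64, len 9
end 15: [12, 1, 5, 9, 10, 12, 3, 12] sum 64, len 8
Shortest qualifying length: 8.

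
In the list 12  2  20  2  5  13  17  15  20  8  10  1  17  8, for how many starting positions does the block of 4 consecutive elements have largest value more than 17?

7

[12, 2, 20, 2] → max 20  > 17 ✓
[2, 20, 2, 5] → max 20  > 17 ✓
[20, 2, 5, 13] → max 20  > 17 ✓
[2, 5, 13, 17] → max 17
[5, 13, 17, 15] → max 17
[13, 17, 15, 20] → max 20  > 17 ✓
[17, 15, 20, 8] → max 20  > 17 ✓
[15, 20, 8, 10] → max 20  > 17 ✓
[20, 8, 10, 1] → max 20  > 17 ✓
[8, 10, 1, 17] → max 17
[10, 1, 17, 8] → max 17
7 windows satisfy the condition.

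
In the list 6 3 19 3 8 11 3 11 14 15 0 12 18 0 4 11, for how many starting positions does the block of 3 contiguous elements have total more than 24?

6 3 19 → sum 28  > 24 ✓
3 19 3 → sum 25  > 24 ✓
19 3 8 → sum 30  > 24 ✓
3 8 11 → sum 22
8 11 3 → sum 22
11 3 11 → sum 25  > 24 ✓
3 11 14 → sum 28  > 24 ✓
11 14 15 → sum 40  > 24 ✓
14 15 0 → sum 29  > 24 ✓
15 0 12 → sum 27  > 24 ✓
0 12 18 → sum 30  > 24 ✓
12 18 0 → sum 30  > 24 ✓
18 0 4 → sum 22
0 4 11 → sum 15
10 windows satisfy the condition.

10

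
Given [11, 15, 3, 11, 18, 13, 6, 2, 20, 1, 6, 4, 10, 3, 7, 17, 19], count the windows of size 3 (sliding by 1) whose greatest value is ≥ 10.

14

11 15 3 → max 15  ≥ 10 ✓
15 3 11 → max 15  ≥ 10 ✓
3 11 18 → max 18  ≥ 10 ✓
11 18 13 → max 18  ≥ 10 ✓
18 13 6 → max 18  ≥ 10 ✓
13 6 2 → max 13  ≥ 10 ✓
6 2 20 → max 20  ≥ 10 ✓
2 20 1 → max 20  ≥ 10 ✓
20 1 6 → max 20  ≥ 10 ✓
1 6 4 → max 6
6 4 10 → max 10  ≥ 10 ✓
4 10 3 → max 10  ≥ 10 ✓
10 3 7 → max 10  ≥ 10 ✓
3 7 17 → max 17  ≥ 10 ✓
7 17 19 → max 19  ≥ 10 ✓
14 windows satisfy the condition.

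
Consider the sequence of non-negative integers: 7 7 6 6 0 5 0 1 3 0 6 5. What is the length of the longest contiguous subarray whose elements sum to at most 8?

4

→ 7: sum 7, len 1
→ 7 (dropped 7): sum 7, len 1
→ 6 (dropped 7): sum 6, len 1
→ 6 (dropped 6): sum 6, len 1
→ 0: sum 6, len 2
→ 5 (dropped 6): sum 5, len 2
→ 0: sum 5, len 3
→ 1: sum 6, len 4
→ 3 (dropped 0, 5): sum 4, len 3
→ 0: sum 4, len 4
→ 6 (dropped 0, 1, 3): sum 6, len 2
→ 5 (dropped 0, 6): sum 5, len 1
Longest length seen: 4.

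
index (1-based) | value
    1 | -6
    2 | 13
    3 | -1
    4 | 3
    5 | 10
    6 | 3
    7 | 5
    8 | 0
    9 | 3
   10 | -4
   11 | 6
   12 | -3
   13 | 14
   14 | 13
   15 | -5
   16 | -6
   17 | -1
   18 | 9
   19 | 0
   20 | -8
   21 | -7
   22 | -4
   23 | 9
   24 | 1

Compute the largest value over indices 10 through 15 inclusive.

Elements at indices 10..15: -4, 6, -3, 14, 13, -5
max(-4, 6, -3, 14, 13, -5) = 14

14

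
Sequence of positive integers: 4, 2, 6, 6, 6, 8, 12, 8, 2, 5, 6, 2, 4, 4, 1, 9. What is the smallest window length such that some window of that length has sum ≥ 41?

add 4: running sum 4 < 41
add 2: running sum 6 < 41
add 6: running sum 12 < 41
add 6: running sum 18 < 41
add 6: running sum 24 < 41
add 8: running sum 32 < 41
end 6: [4, 2, 6, 6, 6, 8, 12] sum 44, len 7
end 7: [6, 6, 6, 8, 12, 8] sum 46, len 6
end 8: [6, 6, 8, 12, 8, 2] sum 42, len 6
end 9: [6, 8, 12, 8, 2, 5] sum 41, len 6
end 10: [8, 12, 8, 2, 5, 6] sum 41, len 6
end 11: [8, 12, 8, 2, 5, 6, 2] sum 43, len 7
end 12: [8, 12, 8, 2, 5, 6, 2, 4] sum 47, len 8
end 13: [12, 8, 2, 5, 6, 2, 4, 4] sum 43, len 8
end 14: [12, 8, 2, 5, 6, 2, 4, 4, 1] sum 44, len 9
end 15: [8, 2, 5, 6, 2, 4, 4, 1, 9] sum 41, len 9
Shortest qualifying length: 6.

6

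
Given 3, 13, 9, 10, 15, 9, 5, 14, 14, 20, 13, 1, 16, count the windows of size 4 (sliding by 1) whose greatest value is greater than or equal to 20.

3 13 9 10 → max 13
13 9 10 15 → max 15
9 10 15 9 → max 15
10 15 9 5 → max 15
15 9 5 14 → max 15
9 5 14 14 → max 14
5 14 14 20 → max 20  ≥ 20 ✓
14 14 20 13 → max 20  ≥ 20 ✓
14 20 13 1 → max 20  ≥ 20 ✓
20 13 1 16 → max 20  ≥ 20 ✓
4 windows satisfy the condition.

4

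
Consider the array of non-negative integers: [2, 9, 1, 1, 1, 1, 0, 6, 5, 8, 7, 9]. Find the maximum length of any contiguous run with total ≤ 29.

Extend to the right; shrink from the left whenever the sum exceeds 29:
→ 2: sum 2, len 1
→ 9: sum 11, len 2
→ 1: sum 12, len 3
→ 1: sum 13, len 4
→ 1: sum 14, len 5
→ 1: sum 15, len 6
→ 0: sum 15, len 7
→ 6: sum 21, len 8
→ 5: sum 26, len 9
→ 8 (dropped 2, 9): sum 23, len 8
→ 7 (dropped 1): sum 29, len 8
→ 9 (dropped 1, 1, 1, 0, 6): sum 29, len 4
Longest length seen: 9.

9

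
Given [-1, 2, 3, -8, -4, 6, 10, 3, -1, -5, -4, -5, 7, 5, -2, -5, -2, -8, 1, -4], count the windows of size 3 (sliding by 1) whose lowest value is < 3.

(-1, 2, 3) → min -1  < 3 ✓
(2, 3, -8) → min -8  < 3 ✓
(3, -8, -4) → min -8  < 3 ✓
(-8, -4, 6) → min -8  < 3 ✓
(-4, 6, 10) → min -4  < 3 ✓
(6, 10, 3) → min 3
(10, 3, -1) → min -1  < 3 ✓
(3, -1, -5) → min -5  < 3 ✓
(-1, -5, -4) → min -5  < 3 ✓
(-5, -4, -5) → min -5  < 3 ✓
(-4, -5, 7) → min -5  < 3 ✓
(-5, 7, 5) → min -5  < 3 ✓
(7, 5, -2) → min -2  < 3 ✓
(5, -2, -5) → min -5  < 3 ✓
(-2, -5, -2) → min -5  < 3 ✓
(-5, -2, -8) → min -8  < 3 ✓
(-2, -8, 1) → min -8  < 3 ✓
(-8, 1, -4) → min -8  < 3 ✓
17 windows satisfy the condition.

17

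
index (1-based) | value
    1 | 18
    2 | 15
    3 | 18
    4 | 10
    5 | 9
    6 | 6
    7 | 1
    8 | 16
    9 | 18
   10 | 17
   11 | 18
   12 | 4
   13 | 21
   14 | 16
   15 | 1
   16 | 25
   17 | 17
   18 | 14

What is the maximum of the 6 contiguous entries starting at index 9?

21

Elements at indices 9..14: 18, 17, 18, 4, 21, 16
max(18, 17, 18, 4, 21, 16) = 21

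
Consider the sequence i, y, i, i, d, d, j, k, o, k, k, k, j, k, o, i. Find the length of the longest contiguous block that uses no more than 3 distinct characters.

[i] 1 distinct, len 1
[i, y] 2 distinct, len 2
[i, y, i] 2 distinct, len 3
[i, y, i, i] 2 distinct, len 4
[i, y, i, i, d] 3 distinct, len 5
[i, y, i, i, d, d] 3 distinct, len 6
[i, i, d, d, j] 3 distinct, len 5
[d, d, j, k] 3 distinct, len 4
[j, k, o] 3 distinct, len 3
[j, k, o, k] 3 distinct, len 4
[j, k, o, k, k] 3 distinct, len 5
[j, k, o, k, k, k] 3 distinct, len 6
[j, k, o, k, k, k, j] 3 distinct, len 7
[j, k, o, k, k, k, j, k] 3 distinct, len 8
[j, k, o, k, k, k, j, k, o] 3 distinct, len 9
[k, o, i] 3 distinct, len 3
Longest length with ≤3 distinct: 9.

9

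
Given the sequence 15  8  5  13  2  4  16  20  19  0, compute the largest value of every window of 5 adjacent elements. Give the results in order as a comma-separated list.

Sliding a size-5 window across the 10 values:
(15, 8, 5, 13, 2) → max 15
(8, 5, 13, 2, 4) → max 13
(5, 13, 2, 4, 16) → max 16
(13, 2, 4, 16, 20) → max 20
(2, 4, 16, 20, 19) → max 20
(4, 16, 20, 19, 0) → max 20

15, 13, 16, 20, 20, 20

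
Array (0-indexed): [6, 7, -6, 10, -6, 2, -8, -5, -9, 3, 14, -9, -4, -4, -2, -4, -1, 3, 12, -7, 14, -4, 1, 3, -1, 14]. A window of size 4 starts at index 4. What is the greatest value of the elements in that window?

Elements at indices 4..7: -6, 2, -8, -5
max(-6, 2, -8, -5) = 2

2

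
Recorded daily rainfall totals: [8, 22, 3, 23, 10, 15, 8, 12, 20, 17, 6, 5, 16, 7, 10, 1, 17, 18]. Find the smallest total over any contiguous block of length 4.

(8, 22, 3, 23) → sum 56
(22, 3, 23, 10) → sum 58
(3, 23, 10, 15) → sum 51
(23, 10, 15, 8) → sum 56
(10, 15, 8, 12) → sum 45
(15, 8, 12, 20) → sum 55
(8, 12, 20, 17) → sum 57
(12, 20, 17, 6) → sum 55
(20, 17, 6, 5) → sum 48
(17, 6, 5, 16) → sum 44
(6, 5, 16, 7) → sum 34
(5, 16, 7, 10) → sum 38
(16, 7, 10, 1) → sum 34
(7, 10, 1, 17) → sum 35
(10, 1, 17, 18) → sum 46
Smallest of these is 34.

34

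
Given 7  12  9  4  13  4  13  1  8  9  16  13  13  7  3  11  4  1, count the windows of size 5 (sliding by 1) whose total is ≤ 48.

7 12 9 4 13 → sum 45  ≤ 48 ✓
12 9 4 13 4 → sum 42  ≤ 48 ✓
9 4 13 4 13 → sum 43  ≤ 48 ✓
4 13 4 13 1 → sum 35  ≤ 48 ✓
13 4 13 1 8 → sum 39  ≤ 48 ✓
4 13 1 8 9 → sum 35  ≤ 48 ✓
13 1 8 9 16 → sum 47  ≤ 48 ✓
1 8 9 16 13 → sum 47  ≤ 48 ✓
8 9 16 13 13 → sum 59
9 16 13 13 7 → sum 58
16 13 13 7 3 → sum 52
13 13 7 3 11 → sum 47  ≤ 48 ✓
13 7 3 11 4 → sum 38  ≤ 48 ✓
7 3 11 4 1 → sum 26  ≤ 48 ✓
11 windows satisfy the condition.

11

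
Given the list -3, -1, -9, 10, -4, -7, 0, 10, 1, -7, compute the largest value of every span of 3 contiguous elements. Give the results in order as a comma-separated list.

-3 -1 -9 → max -1
-1 -9 10 → max 10
-9 10 -4 → max 10
10 -4 -7 → max 10
-4 -7 0 → max 0
-7 0 10 → max 10
0 10 1 → max 10
10 1 -7 → max 10

-1, 10, 10, 10, 0, 10, 10, 10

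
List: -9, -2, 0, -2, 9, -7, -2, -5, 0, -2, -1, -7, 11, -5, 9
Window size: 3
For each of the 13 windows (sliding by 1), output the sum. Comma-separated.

[-9, -2, 0] → sum -11
[-2, 0, -2] → sum -4
[0, -2, 9] → sum 7
[-2, 9, -7] → sum 0
[9, -7, -2] → sum 0
[-7, -2, -5] → sum -14
[-2, -5, 0] → sum -7
[-5, 0, -2] → sum -7
[0, -2, -1] → sum -3
[-2, -1, -7] → sum -10
[-1, -7, 11] → sum 3
[-7, 11, -5] → sum -1
[11, -5, 9] → sum 15

-11, -4, 7, 0, 0, -14, -7, -7, -3, -10, 3, -1, 15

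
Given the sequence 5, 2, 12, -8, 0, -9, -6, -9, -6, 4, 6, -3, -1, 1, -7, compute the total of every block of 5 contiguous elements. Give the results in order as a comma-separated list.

11, -3, -11, -32, -30, -26, -11, -8, 0, 7, -4

Sliding a size-5 window across the 15 values:
[5, 2, 12, -8, 0] → sum 11
[2, 12, -8, 0, -9] → sum -3
[12, -8, 0, -9, -6] → sum -11
[-8, 0, -9, -6, -9] → sum -32
[0, -9, -6, -9, -6] → sum -30
[-9, -6, -9, -6, 4] → sum -26
[-6, -9, -6, 4, 6] → sum -11
[-9, -6, 4, 6, -3] → sum -8
[-6, 4, 6, -3, -1] → sum 0
[4, 6, -3, -1, 1] → sum 7
[6, -3, -1, 1, -7] → sum -4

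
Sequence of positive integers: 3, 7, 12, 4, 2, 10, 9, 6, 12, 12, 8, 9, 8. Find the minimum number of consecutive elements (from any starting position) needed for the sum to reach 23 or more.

2

Extend right; whenever the sum reaches 23, record the length and shrink from the left:
add 3: running sum 3 < 23
add 7: running sum 10 < 23
add 12: running sum 22 < 23
add 4: shortest ending here [7, 12, 4] sum 23, len 3
add 2: shortest ending here [7, 12, 4, 2] sum 25, len 4
add 10: shortest ending here [12, 4, 2, 10] sum 28, len 4
add 9: shortest ending here [4, 2, 10, 9] sum 25, len 4
add 6: shortest ending here [10, 9, 6] sum 25, len 3
add 12: shortest ending here [9, 6, 12] sum 27, len 3
add 12: shortest ending here [12, 12] sum 24, len 2
add 8: shortest ending here [12, 12, 8] sum 32, len 3
add 9: shortest ending here [12, 8, 9] sum 29, len 3
add 8: shortest ending here [8, 9, 8] sum 25, len 3
Shortest qualifying length: 2.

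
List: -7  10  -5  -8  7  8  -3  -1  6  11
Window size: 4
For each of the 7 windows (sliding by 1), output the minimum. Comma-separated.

Sliding a size-4 window across the 10 values:
(-7, 10, -5, -8) → min -8
(10, -5, -8, 7) → min -8
(-5, -8, 7, 8) → min -8
(-8, 7, 8, -3) → min -8
(7, 8, -3, -1) → min -3
(8, -3, -1, 6) → min -3
(-3, -1, 6, 11) → min -3

-8, -8, -8, -8, -3, -3, -3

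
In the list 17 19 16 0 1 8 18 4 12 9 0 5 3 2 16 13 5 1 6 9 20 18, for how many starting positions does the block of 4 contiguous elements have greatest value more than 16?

(17, 19, 16, 0) → max 19  > 16 ✓
(19, 16, 0, 1) → max 19  > 16 ✓
(16, 0, 1, 8) → max 16
(0, 1, 8, 18) → max 18  > 16 ✓
(1, 8, 18, 4) → max 18  > 16 ✓
(8, 18, 4, 12) → max 18  > 16 ✓
(18, 4, 12, 9) → max 18  > 16 ✓
(4, 12, 9, 0) → max 12
(12, 9, 0, 5) → max 12
(9, 0, 5, 3) → max 9
(0, 5, 3, 2) → max 5
(5, 3, 2, 16) → max 16
(3, 2, 16, 13) → max 16
(2, 16, 13, 5) → max 16
(16, 13, 5, 1) → max 16
(13, 5, 1, 6) → max 13
(5, 1, 6, 9) → max 9
(1, 6, 9, 20) → max 20  > 16 ✓
(6, 9, 20, 18) → max 20  > 16 ✓
8 windows satisfy the condition.

8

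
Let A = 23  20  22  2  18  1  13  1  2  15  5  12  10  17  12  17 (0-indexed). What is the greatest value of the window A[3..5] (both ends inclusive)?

Elements at indices 3..5: 2, 18, 1
max(2, 18, 1) = 18

18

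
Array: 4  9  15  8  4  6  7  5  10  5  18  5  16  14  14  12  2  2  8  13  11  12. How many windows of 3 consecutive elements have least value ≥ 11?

3

(4, 9, 15) → min 4
(9, 15, 8) → min 8
(15, 8, 4) → min 4
(8, 4, 6) → min 4
(4, 6, 7) → min 4
(6, 7, 5) → min 5
(7, 5, 10) → min 5
(5, 10, 5) → min 5
(10, 5, 18) → min 5
(5, 18, 5) → min 5
(18, 5, 16) → min 5
(5, 16, 14) → min 5
(16, 14, 14) → min 14  ≥ 11 ✓
(14, 14, 12) → min 12  ≥ 11 ✓
(14, 12, 2) → min 2
(12, 2, 2) → min 2
(2, 2, 8) → min 2
(2, 8, 13) → min 2
(8, 13, 11) → min 8
(13, 11, 12) → min 11  ≥ 11 ✓
3 windows satisfy the condition.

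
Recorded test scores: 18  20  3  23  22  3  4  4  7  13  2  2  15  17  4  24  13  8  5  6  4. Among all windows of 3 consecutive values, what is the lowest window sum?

Window sums for each of the 19 positions:
18 20 3 → sum 41
20 3 23 → sum 46
3 23 22 → sum 48
23 22 3 → sum 48
22 3 4 → sum 29
3 4 4 → sum 11
4 4 7 → sum 15
4 7 13 → sum 24
7 13 2 → sum 22
13 2 2 → sum 17
2 2 15 → sum 19
2 15 17 → sum 34
15 17 4 → sum 36
17 4 24 → sum 45
4 24 13 → sum 41
24 13 8 → sum 45
13 8 5 → sum 26
8 5 6 → sum 19
5 6 4 → sum 15
Lowest of these is 11.

11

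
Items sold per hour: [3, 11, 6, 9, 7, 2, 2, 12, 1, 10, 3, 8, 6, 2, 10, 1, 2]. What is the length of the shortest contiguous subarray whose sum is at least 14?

add 3: running sum 3 < 14
add 11: shortest ending here [3, 11] sum 14, len 2
add 6: shortest ending here [11, 6] sum 17, len 2
add 9: shortest ending here [6, 9] sum 15, len 2
add 7: shortest ending here [9, 7] sum 16, len 2
add 2: shortest ending here [9, 7, 2] sum 18, len 3
add 2: shortest ending here [9, 7, 2, 2] sum 20, len 4
add 12: shortest ending here [2, 12] sum 14, len 2
add 1: shortest ending here [2, 12, 1] sum 15, len 3
add 10: shortest ending here [12, 1, 10] sum 23, len 3
add 3: shortest ending here [1, 10, 3] sum 14, len 3
add 8: shortest ending here [10, 3, 8] sum 21, len 3
add 6: shortest ending here [8, 6] sum 14, len 2
add 2: shortest ending here [8, 6, 2] sum 16, len 3
add 10: shortest ending here [6, 2, 10] sum 18, len 3
add 1: shortest ending here [6, 2, 10, 1] sum 19, len 4
add 2: shortest ending here [2, 10, 1, 2] sum 15, len 4
Shortest qualifying length: 2.

2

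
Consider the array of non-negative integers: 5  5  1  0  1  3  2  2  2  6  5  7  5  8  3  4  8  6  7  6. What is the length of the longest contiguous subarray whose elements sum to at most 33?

11

Extend to the right; shrink from the left whenever the sum exceeds 33:
[5] sum 5 len 1
[5, 5] sum 10 len 2
[5, 5, 1] sum 11 len 3
[5, 5, 1, 0] sum 11 len 4
[5, 5, 1, 0, 1] sum 12 len 5
[5, 5, 1, 0, 1, 3] sum 15 len 6
[5, 5, 1, 0, 1, 3, 2] sum 17 len 7
[5, 5, 1, 0, 1, 3, 2, 2] sum 19 len 8
[5, 5, 1, 0, 1, 3, 2, 2, 2] sum 21 len 9
[5, 5, 1, 0, 1, 3, 2, 2, 2, 6] sum 27 len 10
[5, 5, 1, 0, 1, 3, 2, 2, 2, 6, 5] sum 32 len 11
[1, 0, 1, 3, 2, 2, 2, 6, 5, 7] sum 29 len 10
[0, 1, 3, 2, 2, 2, 6, 5, 7, 5] sum 33 len 10
[2, 6, 5, 7, 5, 8] sum 33 len 6
[5, 7, 5, 8, 3] sum 28 len 5
[5, 7, 5, 8, 3, 4] sum 32 len 6
[5, 8, 3, 4, 8] sum 28 len 5
[8, 3, 4, 8, 6] sum 29 len 5
[3, 4, 8, 6, 7] sum 28 len 5
[4, 8, 6, 7, 6] sum 31 len 5
Longest length seen: 11.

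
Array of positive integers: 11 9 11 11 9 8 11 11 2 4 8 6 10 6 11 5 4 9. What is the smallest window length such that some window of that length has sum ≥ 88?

add 11: running sum 11 < 88
add 9: running sum 20 < 88
add 11: running sum 31 < 88
add 11: running sum 42 < 88
add 9: running sum 51 < 88
add 8: running sum 59 < 88
add 11: running sum 70 < 88
add 11: running sum 81 < 88
add 2: running sum 83 < 88
add 4: running sum 87 < 88
add 8: shortest ending here [11, 9, 11, 11, 9, 8, 11, 11, 2, 4, 8] sum 95, len 11
add 6: shortest ending here [9, 11, 11, 9, 8, 11, 11, 2, 4, 8, 6] sum 90, len 11
add 10: shortest ending here [11, 11, 9, 8, 11, 11, 2, 4, 8, 6, 10] sum 91, len 11
add 6: shortest ending here [11, 11, 9, 8, 11, 11, 2, 4, 8, 6, 10, 6] sum 97, len 12
add 11: shortest ending here [11, 9, 8, 11, 11, 2, 4, 8, 6, 10, 6, 11] sum 97, len 12
add 5: shortest ending here [9, 8, 11, 11, 2, 4, 8, 6, 10, 6, 11, 5] sum 91, len 12
add 4: shortest ending here [9, 8, 11, 11, 2, 4, 8, 6, 10, 6, 11, 5, 4] sum 95, len 13
add 9: shortest ending here [8, 11, 11, 2, 4, 8, 6, 10, 6, 11, 5, 4, 9] sum 95, len 13
Shortest qualifying length: 11.

11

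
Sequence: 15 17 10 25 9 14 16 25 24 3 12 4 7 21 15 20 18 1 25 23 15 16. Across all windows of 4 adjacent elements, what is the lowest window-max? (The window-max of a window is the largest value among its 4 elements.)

[15, 17, 10, 25] → max 25
[17, 10, 25, 9] → max 25
[10, 25, 9, 14] → max 25
[25, 9, 14, 16] → max 25
[9, 14, 16, 25] → max 25
[14, 16, 25, 24] → max 25
[16, 25, 24, 3] → max 25
[25, 24, 3, 12] → max 25
[24, 3, 12, 4] → max 24
[3, 12, 4, 7] → max 12
[12, 4, 7, 21] → max 21
[4, 7, 21, 15] → max 21
[7, 21, 15, 20] → max 21
[21, 15, 20, 18] → max 21
[15, 20, 18, 1] → max 20
[20, 18, 1, 25] → max 25
[18, 1, 25, 23] → max 25
[1, 25, 23, 15] → max 25
[25, 23, 15, 16] → max 25
Lowest of these is 12.

12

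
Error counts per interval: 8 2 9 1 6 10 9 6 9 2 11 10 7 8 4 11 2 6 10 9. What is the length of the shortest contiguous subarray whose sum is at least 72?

9

add 8: running sum 8 < 72
add 2: running sum 10 < 72
add 9: running sum 19 < 72
add 1: running sum 20 < 72
add 6: running sum 26 < 72
add 10: running sum 36 < 72
add 9: running sum 45 < 72
add 6: running sum 51 < 72
add 9: running sum 60 < 72
add 2: running sum 62 < 72
end 10: [8, 2, 9, 1, 6, 10, 9, 6, 9, 2, 11] sum 73, len 11
end 11: [9, 1, 6, 10, 9, 6, 9, 2, 11, 10] sum 73, len 10
end 12: [9, 1, 6, 10, 9, 6, 9, 2, 11, 10, 7] sum 80, len 11
end 13: [10, 9, 6, 9, 2, 11, 10, 7, 8] sum 72, len 9
end 14: [10, 9, 6, 9, 2, 11, 10, 7, 8, 4] sum 76, len 10
end 15: [9, 6, 9, 2, 11, 10, 7, 8, 4, 11] sum 77, len 10
end 16: [9, 6, 9, 2, 11, 10, 7, 8, 4, 11, 2] sum 79, len 11
end 17: [6, 9, 2, 11, 10, 7, 8, 4, 11, 2, 6] sum 76, len 11
end 18: [9, 2, 11, 10, 7, 8, 4, 11, 2, 6, 10] sum 80, len 11
end 19: [11, 10, 7, 8, 4, 11, 2, 6, 10, 9] sum 78, len 10
Shortest qualifying length: 9.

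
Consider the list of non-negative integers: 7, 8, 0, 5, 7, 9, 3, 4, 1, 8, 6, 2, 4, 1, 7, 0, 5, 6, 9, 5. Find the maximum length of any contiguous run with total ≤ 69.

16

→ 7: sum 7, len 1
→ 8: sum 15, len 2
→ 0: sum 15, len 3
→ 5: sum 20, len 4
→ 7: sum 27, len 5
→ 9: sum 36, len 6
→ 3: sum 39, len 7
→ 4: sum 43, len 8
→ 1: sum 44, len 9
→ 8: sum 52, len 10
→ 6: sum 58, len 11
→ 2: sum 60, len 12
→ 4: sum 64, len 13
→ 1: sum 65, len 14
→ 7 (dropped 7): sum 65, len 14
→ 0: sum 65, len 15
→ 5 (dropped 8): sum 62, len 15
→ 6: sum 68, len 16
→ 9 (dropped 0, 5, 7): sum 65, len 14
→ 5 (dropped 9): sum 61, len 14
Longest length seen: 16.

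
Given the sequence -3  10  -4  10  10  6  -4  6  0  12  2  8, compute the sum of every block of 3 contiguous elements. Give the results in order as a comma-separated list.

-3 10 -4 → sum 3
10 -4 10 → sum 16
-4 10 10 → sum 16
10 10 6 → sum 26
10 6 -4 → sum 12
6 -4 6 → sum 8
-4 6 0 → sum 2
6 0 12 → sum 18
0 12 2 → sum 14
12 2 8 → sum 22

3, 16, 16, 26, 12, 8, 2, 18, 14, 22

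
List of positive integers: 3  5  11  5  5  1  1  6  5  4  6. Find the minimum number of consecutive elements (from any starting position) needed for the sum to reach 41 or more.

9

add 3: running sum 3 < 41
add 5: running sum 8 < 41
add 11: running sum 19 < 41
add 5: running sum 24 < 41
add 5: running sum 29 < 41
add 1: running sum 30 < 41
add 1: running sum 31 < 41
add 6: running sum 37 < 41
add 5: shortest ending here [3, 5, 11, 5, 5, 1, 1, 6, 5] sum 42, len 9
add 4: shortest ending here [5, 11, 5, 5, 1, 1, 6, 5, 4] sum 43, len 9
add 6: shortest ending here [11, 5, 5, 1, 1, 6, 5, 4, 6] sum 44, len 9
Shortest qualifying length: 9.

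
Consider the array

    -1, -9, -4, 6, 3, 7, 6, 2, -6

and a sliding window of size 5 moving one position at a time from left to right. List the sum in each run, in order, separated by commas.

-5, 3, 18, 24, 12

(-1, -9, -4, 6, 3) → sum -5
(-9, -4, 6, 3, 7) → sum 3
(-4, 6, 3, 7, 6) → sum 18
(6, 3, 7, 6, 2) → sum 24
(3, 7, 6, 2, -6) → sum 12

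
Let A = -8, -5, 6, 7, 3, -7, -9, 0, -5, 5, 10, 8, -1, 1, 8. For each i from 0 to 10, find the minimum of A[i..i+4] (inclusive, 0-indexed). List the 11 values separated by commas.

-8, -7, -9, -9, -9, -9, -9, -5, -5, -1, -1

-8 -5 6 7 3 → min -8
-5 6 7 3 -7 → min -7
6 7 3 -7 -9 → min -9
7 3 -7 -9 0 → min -9
3 -7 -9 0 -5 → min -9
-7 -9 0 -5 5 → min -9
-9 0 -5 5 10 → min -9
0 -5 5 10 8 → min -5
-5 5 10 8 -1 → min -5
5 10 8 -1 1 → min -1
10 8 -1 1 8 → min -1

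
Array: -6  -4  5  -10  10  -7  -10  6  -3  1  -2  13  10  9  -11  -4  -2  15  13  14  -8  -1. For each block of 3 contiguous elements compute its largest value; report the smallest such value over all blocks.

Window maxs for each of the 20 positions:
-6 -4 5 → max 5
-4 5 -10 → max 5
5 -10 10 → max 10
-10 10 -7 → max 10
10 -7 -10 → max 10
-7 -10 6 → max 6
-10 6 -3 → max 6
6 -3 1 → max 6
-3 1 -2 → max 1
1 -2 13 → max 13
-2 13 10 → max 13
13 10 9 → max 13
10 9 -11 → max 10
9 -11 -4 → max 9
-11 -4 -2 → max -2
-4 -2 15 → max 15
-2 15 13 → max 15
15 13 14 → max 15
13 14 -8 → max 14
14 -8 -1 → max 14
Smallest of these is -2.

-2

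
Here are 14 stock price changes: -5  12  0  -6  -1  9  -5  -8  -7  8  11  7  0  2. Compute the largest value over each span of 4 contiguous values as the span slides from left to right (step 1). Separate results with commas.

12, 12, 9, 9, 9, 9, 8, 11, 11, 11, 11

-5 12 0 -6 → max 12
12 0 -6 -1 → max 12
0 -6 -1 9 → max 9
-6 -1 9 -5 → max 9
-1 9 -5 -8 → max 9
9 -5 -8 -7 → max 9
-5 -8 -7 8 → max 8
-8 -7 8 11 → max 11
-7 8 11 7 → max 11
8 11 7 0 → max 11
11 7 0 2 → max 11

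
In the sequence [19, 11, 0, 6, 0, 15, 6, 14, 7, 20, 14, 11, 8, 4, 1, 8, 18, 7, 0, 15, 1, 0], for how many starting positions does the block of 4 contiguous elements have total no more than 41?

14

[19, 11, 0, 6] → sum 36  ≤ 41 ✓
[11, 0, 6, 0] → sum 17  ≤ 41 ✓
[0, 6, 0, 15] → sum 21  ≤ 41 ✓
[6, 0, 15, 6] → sum 27  ≤ 41 ✓
[0, 15, 6, 14] → sum 35  ≤ 41 ✓
[15, 6, 14, 7] → sum 42
[6, 14, 7, 20] → sum 47
[14, 7, 20, 14] → sum 55
[7, 20, 14, 11] → sum 52
[20, 14, 11, 8] → sum 53
[14, 11, 8, 4] → sum 37  ≤ 41 ✓
[11, 8, 4, 1] → sum 24  ≤ 41 ✓
[8, 4, 1, 8] → sum 21  ≤ 41 ✓
[4, 1, 8, 18] → sum 31  ≤ 41 ✓
[1, 8, 18, 7] → sum 34  ≤ 41 ✓
[8, 18, 7, 0] → sum 33  ≤ 41 ✓
[18, 7, 0, 15] → sum 40  ≤ 41 ✓
[7, 0, 15, 1] → sum 23  ≤ 41 ✓
[0, 15, 1, 0] → sum 16  ≤ 41 ✓
14 windows satisfy the condition.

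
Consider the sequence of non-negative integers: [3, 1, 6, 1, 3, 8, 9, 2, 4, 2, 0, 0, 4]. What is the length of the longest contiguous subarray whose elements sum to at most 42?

12

add 3: [3] sum 3, len 1
add 1: [3, 1] sum 4, len 2
add 6: [3, 1, 6] sum 10, len 3
add 1: [3, 1, 6, 1] sum 11, len 4
add 3: [3, 1, 6, 1, 3] sum 14, len 5
add 8: [3, 1, 6, 1, 3, 8] sum 22, len 6
add 9: [3, 1, 6, 1, 3, 8, 9] sum 31, len 7
add 2: [3, 1, 6, 1, 3, 8, 9, 2] sum 33, len 8
add 4: [3, 1, 6, 1, 3, 8, 9, 2, 4] sum 37, len 9
add 2: [3, 1, 6, 1, 3, 8, 9, 2, 4, 2] sum 39, len 10
add 0: [3, 1, 6, 1, 3, 8, 9, 2, 4, 2, 0] sum 39, len 11
add 0: [3, 1, 6, 1, 3, 8, 9, 2, 4, 2, 0, 0] sum 39, len 12
add 4: [1, 6, 1, 3, 8, 9, 2, 4, 2, 0, 0, 4] sum 40, len 12
Longest length seen: 12.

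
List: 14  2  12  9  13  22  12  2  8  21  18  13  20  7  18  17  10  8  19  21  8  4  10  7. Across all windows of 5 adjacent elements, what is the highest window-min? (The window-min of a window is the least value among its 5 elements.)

9

14 2 12 9 13 → min 2
2 12 9 13 22 → min 2
12 9 13 22 12 → min 9
9 13 22 12 2 → min 2
13 22 12 2 8 → min 2
22 12 2 8 21 → min 2
12 2 8 21 18 → min 2
2 8 21 18 13 → min 2
8 21 18 13 20 → min 8
21 18 13 20 7 → min 7
18 13 20 7 18 → min 7
13 20 7 18 17 → min 7
20 7 18 17 10 → min 7
7 18 17 10 8 → min 7
18 17 10 8 19 → min 8
17 10 8 19 21 → min 8
10 8 19 21 8 → min 8
8 19 21 8 4 → min 4
19 21 8 4 10 → min 4
21 8 4 10 7 → min 4
Highest of these is 9.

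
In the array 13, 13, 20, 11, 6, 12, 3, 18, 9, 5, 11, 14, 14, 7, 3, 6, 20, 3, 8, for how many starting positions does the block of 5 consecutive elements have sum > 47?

10

(13, 13, 20, 11, 6) → sum 63  > 47 ✓
(13, 20, 11, 6, 12) → sum 62  > 47 ✓
(20, 11, 6, 12, 3) → sum 52  > 47 ✓
(11, 6, 12, 3, 18) → sum 50  > 47 ✓
(6, 12, 3, 18, 9) → sum 48  > 47 ✓
(12, 3, 18, 9, 5) → sum 47
(3, 18, 9, 5, 11) → sum 46
(18, 9, 5, 11, 14) → sum 57  > 47 ✓
(9, 5, 11, 14, 14) → sum 53  > 47 ✓
(5, 11, 14, 14, 7) → sum 51  > 47 ✓
(11, 14, 14, 7, 3) → sum 49  > 47 ✓
(14, 14, 7, 3, 6) → sum 44
(14, 7, 3, 6, 20) → sum 50  > 47 ✓
(7, 3, 6, 20, 3) → sum 39
(3, 6, 20, 3, 8) → sum 40
10 windows satisfy the condition.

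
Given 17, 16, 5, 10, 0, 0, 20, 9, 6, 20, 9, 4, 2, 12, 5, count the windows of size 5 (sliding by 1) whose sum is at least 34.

17 16 5 10 0 → sum 48  ≥ 34 ✓
16 5 10 0 0 → sum 31
5 10 0 0 20 → sum 35  ≥ 34 ✓
10 0 0 20 9 → sum 39  ≥ 34 ✓
0 0 20 9 6 → sum 35  ≥ 34 ✓
0 20 9 6 20 → sum 55  ≥ 34 ✓
20 9 6 20 9 → sum 64  ≥ 34 ✓
9 6 20 9 4 → sum 48  ≥ 34 ✓
6 20 9 4 2 → sum 41  ≥ 34 ✓
20 9 4 2 12 → sum 47  ≥ 34 ✓
9 4 2 12 5 → sum 32
9 windows satisfy the condition.

9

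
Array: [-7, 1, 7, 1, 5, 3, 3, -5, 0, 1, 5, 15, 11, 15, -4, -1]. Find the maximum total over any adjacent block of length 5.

47

Window sums for each of the 12 positions:
(-7, 1, 7, 1, 5) → sum 7
(1, 7, 1, 5, 3) → sum 17
(7, 1, 5, 3, 3) → sum 19
(1, 5, 3, 3, -5) → sum 7
(5, 3, 3, -5, 0) → sum 6
(3, 3, -5, 0, 1) → sum 2
(3, -5, 0, 1, 5) → sum 4
(-5, 0, 1, 5, 15) → sum 16
(0, 1, 5, 15, 11) → sum 32
(1, 5, 15, 11, 15) → sum 47
(5, 15, 11, 15, -4) → sum 42
(15, 11, 15, -4, -1) → sum 36
Maximum of these is 47.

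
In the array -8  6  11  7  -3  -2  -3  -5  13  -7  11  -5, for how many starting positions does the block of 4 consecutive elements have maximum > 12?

4

(-8, 6, 11, 7) → max 11
(6, 11, 7, -3) → max 11
(11, 7, -3, -2) → max 11
(7, -3, -2, -3) → max 7
(-3, -2, -3, -5) → max -2
(-2, -3, -5, 13) → max 13  > 12 ✓
(-3, -5, 13, -7) → max 13  > 12 ✓
(-5, 13, -7, 11) → max 13  > 12 ✓
(13, -7, 11, -5) → max 13  > 12 ✓
4 windows satisfy the condition.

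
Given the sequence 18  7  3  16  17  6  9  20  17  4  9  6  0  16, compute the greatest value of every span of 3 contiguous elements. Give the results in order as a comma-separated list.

18 7 3 → max 18
7 3 16 → max 16
3 16 17 → max 17
16 17 6 → max 17
17 6 9 → max 17
6 9 20 → max 20
9 20 17 → max 20
20 17 4 → max 20
17 4 9 → max 17
4 9 6 → max 9
9 6 0 → max 9
6 0 16 → max 16

18, 16, 17, 17, 17, 20, 20, 20, 17, 9, 9, 16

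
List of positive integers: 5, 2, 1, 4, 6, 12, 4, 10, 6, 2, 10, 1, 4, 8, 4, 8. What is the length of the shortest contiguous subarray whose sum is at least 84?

add 5: running sum 5 < 84
add 2: running sum 7 < 84
add 1: running sum 8 < 84
add 4: running sum 12 < 84
add 6: running sum 18 < 84
add 12: running sum 30 < 84
add 4: running sum 34 < 84
add 10: running sum 44 < 84
add 6: running sum 50 < 84
add 2: running sum 52 < 84
add 10: running sum 62 < 84
add 1: running sum 63 < 84
add 4: running sum 67 < 84
add 8: running sum 75 < 84
add 4: running sum 79 < 84
end 15: [5, 2, 1, 4, 6, 12, 4, 10, 6, 2, 10, 1, 4, 8, 4, 8] sum 87, len 16
Shortest qualifying length: 16.

16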